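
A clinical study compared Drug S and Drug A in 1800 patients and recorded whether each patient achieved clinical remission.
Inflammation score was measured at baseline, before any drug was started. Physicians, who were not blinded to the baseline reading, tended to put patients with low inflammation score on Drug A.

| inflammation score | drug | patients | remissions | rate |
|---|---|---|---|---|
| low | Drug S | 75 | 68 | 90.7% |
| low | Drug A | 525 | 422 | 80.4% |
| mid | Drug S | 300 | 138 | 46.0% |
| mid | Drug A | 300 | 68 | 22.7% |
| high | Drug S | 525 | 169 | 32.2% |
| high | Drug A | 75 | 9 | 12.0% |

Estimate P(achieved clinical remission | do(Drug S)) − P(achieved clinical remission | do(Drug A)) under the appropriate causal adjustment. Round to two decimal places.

The inflammation score-specific comparison favours Drug S throughout, but the pooled figures favour Drug A. The question is whether to condition on inflammation score.
Since inflammation score is a pre-existing factor (not a product of the drug) and it affects the outcome on its own, it is a confounder. The stratified rates, not the pooled rate, identify the causal effect.
Adjusting over the population distribution of inflammation score: 0.333·(0.907−0.804) + 0.333·(0.460−0.227) + 0.333·(0.322−0.120) = +0.179.

+0.18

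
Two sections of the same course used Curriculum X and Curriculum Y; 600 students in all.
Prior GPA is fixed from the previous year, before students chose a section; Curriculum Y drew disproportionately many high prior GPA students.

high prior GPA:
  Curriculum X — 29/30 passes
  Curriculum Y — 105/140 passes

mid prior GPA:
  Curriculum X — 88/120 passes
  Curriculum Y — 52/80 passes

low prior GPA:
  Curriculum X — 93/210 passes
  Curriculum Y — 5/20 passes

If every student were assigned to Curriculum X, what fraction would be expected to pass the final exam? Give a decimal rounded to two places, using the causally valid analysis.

0.69

Prior GPA band is set before the teaching method has any effect — it is not caused by the teaching method — and it independently drives the outcome. That makes it a confounder, so the causal comparison is within prior GPA band levels.
Standardising Curriculum X to the population prior GPA band mix: 0.283·29/30 + 0.333·88/120 + 0.383·93/210 = 0.688.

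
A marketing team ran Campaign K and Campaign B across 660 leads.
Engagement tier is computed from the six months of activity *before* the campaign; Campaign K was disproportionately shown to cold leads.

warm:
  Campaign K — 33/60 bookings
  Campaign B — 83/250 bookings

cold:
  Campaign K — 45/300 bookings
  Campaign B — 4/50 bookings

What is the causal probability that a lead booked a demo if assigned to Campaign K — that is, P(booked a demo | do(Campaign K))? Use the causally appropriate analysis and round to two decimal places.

0.34

The stratified and pooled comparisons disagree (Campaign K wins within each engagement tier; Campaign B wins overall), so the answer turns on the causal role of engagement tier.
Nothing the campaign does changes engagement tier; the imbalance is an allocation artefact. With engagement tier also predicting the outcome, the pooled figure is confounded, and the within-stratum comparison is the causal one.
Standardising Campaign K to the population engagement tier mix: 0.470·33/60 + 0.530·45/300 = 0.338.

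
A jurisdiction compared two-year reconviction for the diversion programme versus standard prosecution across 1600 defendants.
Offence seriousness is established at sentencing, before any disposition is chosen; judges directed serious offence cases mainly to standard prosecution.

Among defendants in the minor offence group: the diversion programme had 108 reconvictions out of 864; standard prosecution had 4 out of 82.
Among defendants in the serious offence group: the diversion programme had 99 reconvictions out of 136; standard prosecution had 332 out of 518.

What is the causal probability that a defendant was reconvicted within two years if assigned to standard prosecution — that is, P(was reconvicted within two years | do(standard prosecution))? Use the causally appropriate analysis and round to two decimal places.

Since offence seriousness is a pre-existing factor (not a product of the disposition) and it affects the outcome on its own, it is a confounder. The stratified rates, not the pooled rate, identify the causal effect.
Standardising standard prosecution to the population offence seriousness mix: 0.591·4/82 + 0.409·332/518 = 0.291.

0.29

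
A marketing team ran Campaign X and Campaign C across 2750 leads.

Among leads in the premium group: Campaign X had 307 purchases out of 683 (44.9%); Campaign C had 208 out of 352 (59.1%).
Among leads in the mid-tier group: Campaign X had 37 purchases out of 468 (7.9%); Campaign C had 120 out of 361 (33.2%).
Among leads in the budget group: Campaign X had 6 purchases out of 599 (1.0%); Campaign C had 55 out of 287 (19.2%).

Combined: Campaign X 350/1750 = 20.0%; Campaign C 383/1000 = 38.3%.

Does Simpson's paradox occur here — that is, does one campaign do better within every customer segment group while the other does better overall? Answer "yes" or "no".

no

Within each customer segment level (premium 44.9% vs 59.1%; mid-tier 7.9% vs 33.2%; budget 1.0% vs 19.2%), Campaign C has the higher rate every time. Pooled: 20.0% vs 38.3% — Campaign C has the higher rate overall. They agree.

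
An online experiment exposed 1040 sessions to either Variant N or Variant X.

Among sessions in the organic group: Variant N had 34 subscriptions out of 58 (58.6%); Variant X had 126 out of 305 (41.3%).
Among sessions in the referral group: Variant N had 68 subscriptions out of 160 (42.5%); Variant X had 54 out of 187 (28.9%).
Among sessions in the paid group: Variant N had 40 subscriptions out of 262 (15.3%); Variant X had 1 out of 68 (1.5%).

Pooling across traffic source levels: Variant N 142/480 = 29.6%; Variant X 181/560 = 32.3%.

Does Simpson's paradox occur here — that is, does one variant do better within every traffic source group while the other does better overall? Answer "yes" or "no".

Within each traffic source level (organic 58.6% vs 41.3%; referral 42.5% vs 28.9%; paid 15.3% vs 1.5%), Variant N has the higher rate every time. Pooled: 29.6% vs 32.3% — Variant X has the higher rate overall. The two comparisons disagree.

yes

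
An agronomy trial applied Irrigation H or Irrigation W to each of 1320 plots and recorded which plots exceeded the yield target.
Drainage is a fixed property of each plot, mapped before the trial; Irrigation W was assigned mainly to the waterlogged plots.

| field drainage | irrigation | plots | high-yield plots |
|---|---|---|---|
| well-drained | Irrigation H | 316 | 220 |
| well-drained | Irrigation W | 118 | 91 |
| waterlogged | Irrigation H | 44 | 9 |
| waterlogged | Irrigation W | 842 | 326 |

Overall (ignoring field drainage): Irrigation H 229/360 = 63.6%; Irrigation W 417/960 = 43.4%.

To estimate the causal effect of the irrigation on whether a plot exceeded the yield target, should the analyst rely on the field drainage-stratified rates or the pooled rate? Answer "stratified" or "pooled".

Field drainage satisfies the back-door criterion: it is not a descendant of the irrigation, and it blocks the spurious path from irrigation to outcome. Adjusting for it (i.e., using the within-field drainage rates) gives the causal effect.
Within each level — well-drained: 69.6% vs 77.1%; waterlogged: 20.5% vs 38.7% — Irrigation W is higher every time.

stratified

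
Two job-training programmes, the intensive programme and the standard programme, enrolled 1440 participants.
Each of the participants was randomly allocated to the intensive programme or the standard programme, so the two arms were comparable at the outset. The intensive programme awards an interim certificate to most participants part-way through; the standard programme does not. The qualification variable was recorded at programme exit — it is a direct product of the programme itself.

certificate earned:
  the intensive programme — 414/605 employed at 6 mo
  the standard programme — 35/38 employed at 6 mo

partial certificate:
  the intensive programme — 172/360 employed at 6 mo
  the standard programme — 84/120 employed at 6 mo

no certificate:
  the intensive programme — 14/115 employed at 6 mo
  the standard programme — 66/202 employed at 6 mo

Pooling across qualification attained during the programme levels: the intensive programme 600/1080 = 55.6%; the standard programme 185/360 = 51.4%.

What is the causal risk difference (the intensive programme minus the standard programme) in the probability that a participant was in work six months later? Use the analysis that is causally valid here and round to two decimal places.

the standard programme is higher inside every qualification attained during the programme stratum but the intensive programme is higher in aggregate. Whether to stratify depends on how qualification attained during the programme relates to the programme.
The distribution of qualification attained during the programme is itself part of what the programme does — it is an intermediate outcome. Holding it fixed would remove that part of the effect; the total effect is the pooled difference.
The causal difference is the pooled difference: 0.556 − 0.514 = +0.042.

+0.04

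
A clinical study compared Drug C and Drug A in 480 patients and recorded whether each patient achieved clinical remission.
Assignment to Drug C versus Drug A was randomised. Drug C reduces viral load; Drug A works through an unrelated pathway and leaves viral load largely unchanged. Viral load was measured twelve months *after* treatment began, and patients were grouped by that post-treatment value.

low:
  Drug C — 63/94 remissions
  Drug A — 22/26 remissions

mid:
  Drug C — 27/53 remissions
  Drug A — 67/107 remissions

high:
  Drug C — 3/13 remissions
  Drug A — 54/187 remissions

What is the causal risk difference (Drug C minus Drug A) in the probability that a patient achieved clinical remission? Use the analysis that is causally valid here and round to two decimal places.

Viral load here is a post-treatment variable shaped by the drug; conditioning on it would introduce bias rather than remove it. The overall comparison is the causal one.
The causal difference is the pooled difference: 0.581 − 0.447 = +0.134.

+0.13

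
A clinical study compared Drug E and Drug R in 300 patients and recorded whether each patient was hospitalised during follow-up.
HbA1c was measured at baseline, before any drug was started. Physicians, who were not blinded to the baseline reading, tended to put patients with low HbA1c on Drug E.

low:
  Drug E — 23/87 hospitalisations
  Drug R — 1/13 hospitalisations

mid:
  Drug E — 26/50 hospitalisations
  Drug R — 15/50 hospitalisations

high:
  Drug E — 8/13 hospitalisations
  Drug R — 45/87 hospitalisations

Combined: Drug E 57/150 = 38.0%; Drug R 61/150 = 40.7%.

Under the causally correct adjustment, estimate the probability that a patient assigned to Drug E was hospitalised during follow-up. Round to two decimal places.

HbA1c differs across drugs for reasons unrelated to any effect of the drug itself, and it separately predicts the outcome — a classic confounder. We must compare within HbA1c levels.
Standardising Drug E to the population HbA1c mix: 0.333·23/87 + 0.333·26/50 + 0.333·8/13 = 0.467.

0.47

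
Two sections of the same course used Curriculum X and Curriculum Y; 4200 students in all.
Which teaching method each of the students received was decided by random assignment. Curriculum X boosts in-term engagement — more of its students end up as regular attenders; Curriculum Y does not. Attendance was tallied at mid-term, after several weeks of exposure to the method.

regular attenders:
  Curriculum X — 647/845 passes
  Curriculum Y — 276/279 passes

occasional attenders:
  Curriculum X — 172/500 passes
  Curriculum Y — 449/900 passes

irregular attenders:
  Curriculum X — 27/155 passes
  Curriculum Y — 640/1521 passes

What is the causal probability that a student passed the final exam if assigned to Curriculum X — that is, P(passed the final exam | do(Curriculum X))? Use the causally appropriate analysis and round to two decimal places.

Because the teaching method influences mid-term attendance, mid-term attendance is a post-treatment mediator, not a confounder. Stratifying on it would bias the estimate; the causal effect is the crude pooled difference.
So P(outcome | do(Curriculum X)) is just the pooled rate for Curriculum X: 846/1500 = 0.564.

0.56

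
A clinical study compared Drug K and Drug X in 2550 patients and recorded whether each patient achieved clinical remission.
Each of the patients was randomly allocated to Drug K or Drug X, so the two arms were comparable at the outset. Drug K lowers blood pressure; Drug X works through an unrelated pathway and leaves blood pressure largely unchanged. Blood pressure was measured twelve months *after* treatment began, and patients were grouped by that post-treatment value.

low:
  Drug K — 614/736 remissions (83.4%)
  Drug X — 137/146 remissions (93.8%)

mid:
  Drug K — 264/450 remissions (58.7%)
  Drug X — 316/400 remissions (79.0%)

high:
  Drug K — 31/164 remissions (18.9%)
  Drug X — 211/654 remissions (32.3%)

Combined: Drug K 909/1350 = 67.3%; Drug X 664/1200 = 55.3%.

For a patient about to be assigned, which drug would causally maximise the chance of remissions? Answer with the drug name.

Drug K

The distribution of blood pressure is itself part of what the drug does — it is an intermediate outcome. Holding it fixed would remove that part of the effect; the total effect is the pooled difference.
Pooled: Drug K 67.3% vs Drug X 55.3%; Drug K is higher overall.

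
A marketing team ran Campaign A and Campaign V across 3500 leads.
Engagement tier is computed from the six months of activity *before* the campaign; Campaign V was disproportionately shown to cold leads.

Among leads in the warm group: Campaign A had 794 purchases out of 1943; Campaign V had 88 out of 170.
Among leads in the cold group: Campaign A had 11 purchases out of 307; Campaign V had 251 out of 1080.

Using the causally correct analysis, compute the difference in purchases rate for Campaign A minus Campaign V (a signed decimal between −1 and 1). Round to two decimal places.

Campaign V is higher inside every engagement tier stratum but Campaign A is higher in aggregate. Whether to stratify depends on how engagement tier relates to the campaign.
Engagement tier satisfies the back-door criterion: it is not a descendant of the campaign, and it blocks the spurious path from campaign to outcome. Adjusting for it (i.e., using the within-engagement tier rates) gives the causal effect.
Adjusting over the population distribution of engagement tier: 0.604·(0.409−0.518) + 0.396·(0.036−0.232) = -0.144.

-0.14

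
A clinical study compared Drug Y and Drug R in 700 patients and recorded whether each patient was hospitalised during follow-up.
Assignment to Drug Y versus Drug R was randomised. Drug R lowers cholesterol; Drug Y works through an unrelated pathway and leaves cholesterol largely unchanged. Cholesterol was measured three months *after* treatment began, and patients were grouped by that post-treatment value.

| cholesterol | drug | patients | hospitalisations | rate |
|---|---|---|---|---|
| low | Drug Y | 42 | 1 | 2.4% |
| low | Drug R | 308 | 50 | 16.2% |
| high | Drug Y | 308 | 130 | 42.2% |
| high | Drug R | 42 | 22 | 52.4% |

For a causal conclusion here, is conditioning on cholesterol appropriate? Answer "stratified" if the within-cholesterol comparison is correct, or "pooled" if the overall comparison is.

pooled

Because the drug influences cholesterol, cholesterol is a post-treatment mediator, not a confounder. Stratifying on it would bias the estimate; the causal effect is the crude pooled difference.
Pooled: Drug Y 37.4% vs Drug R 20.6%; Drug R is lower overall.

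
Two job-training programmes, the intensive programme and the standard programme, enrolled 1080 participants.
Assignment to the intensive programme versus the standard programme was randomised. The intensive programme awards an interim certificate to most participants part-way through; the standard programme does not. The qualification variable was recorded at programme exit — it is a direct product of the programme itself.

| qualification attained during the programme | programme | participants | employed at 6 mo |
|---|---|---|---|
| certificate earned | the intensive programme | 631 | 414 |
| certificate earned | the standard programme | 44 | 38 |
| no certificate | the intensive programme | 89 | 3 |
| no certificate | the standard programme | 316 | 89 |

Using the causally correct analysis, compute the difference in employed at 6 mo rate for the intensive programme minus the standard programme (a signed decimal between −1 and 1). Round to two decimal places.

the standard programme is higher inside every qualification attained during the programme stratum but the intensive programme is higher in aggregate. Whether to stratify depends on how qualification attained during the programme relates to the programme.
Qualification attained during the programme is downstream of the programme. One should not condition on a consequence of treatment, so the overall rates are the right comparison.
The causal difference is the pooled difference: 0.579 − 0.353 = +0.226.

+0.23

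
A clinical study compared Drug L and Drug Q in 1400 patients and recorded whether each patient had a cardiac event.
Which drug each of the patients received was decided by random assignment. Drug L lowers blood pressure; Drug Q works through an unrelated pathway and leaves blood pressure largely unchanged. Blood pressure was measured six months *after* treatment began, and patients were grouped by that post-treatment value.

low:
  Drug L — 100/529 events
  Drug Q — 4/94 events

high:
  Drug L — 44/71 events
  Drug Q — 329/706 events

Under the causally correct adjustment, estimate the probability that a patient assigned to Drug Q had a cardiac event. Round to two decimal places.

0.42

The distribution of blood pressure is itself part of what the drug does — it is an intermediate outcome. Holding it fixed would remove that part of the effect; the total effect is the pooled difference.
So P(outcome | do(Drug Q)) is just the pooled rate for Drug Q: 333/800 = 0.416.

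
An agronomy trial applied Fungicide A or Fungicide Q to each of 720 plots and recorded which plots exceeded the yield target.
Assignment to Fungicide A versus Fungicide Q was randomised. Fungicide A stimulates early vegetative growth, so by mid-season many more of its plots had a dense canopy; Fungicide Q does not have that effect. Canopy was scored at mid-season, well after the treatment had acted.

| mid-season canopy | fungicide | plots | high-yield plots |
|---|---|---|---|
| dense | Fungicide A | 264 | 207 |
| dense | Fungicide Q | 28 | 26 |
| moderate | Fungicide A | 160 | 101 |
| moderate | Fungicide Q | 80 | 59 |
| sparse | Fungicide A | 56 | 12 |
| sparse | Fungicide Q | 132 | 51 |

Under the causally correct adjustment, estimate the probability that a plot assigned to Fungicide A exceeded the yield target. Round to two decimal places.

Mid-season canopy here is a post-treatment variable shaped by the fungicide; conditioning on it would introduce bias rather than remove it. The overall comparison is the causal one.
So P(outcome | do(Fungicide A)) is just the pooled rate for Fungicide A: 320/480 = 0.667.

0.67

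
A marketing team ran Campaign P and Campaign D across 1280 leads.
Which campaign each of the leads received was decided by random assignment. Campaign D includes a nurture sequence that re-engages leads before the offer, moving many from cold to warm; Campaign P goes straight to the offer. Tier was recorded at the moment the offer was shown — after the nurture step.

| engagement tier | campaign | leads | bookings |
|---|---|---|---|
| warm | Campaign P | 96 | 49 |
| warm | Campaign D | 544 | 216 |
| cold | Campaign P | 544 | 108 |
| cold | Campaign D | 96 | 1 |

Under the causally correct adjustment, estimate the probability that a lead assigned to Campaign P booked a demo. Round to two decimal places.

The stratified and pooled comparisons disagree (Campaign P wins within each engagement tier; Campaign D wins overall), so the answer turns on the causal role of engagement tier.
Stratifying would compare campaigns among leads the campaigns themselves sorted into engagement tier groups — a form of selection on an intermediate. The unconditioned pooled rates give the total causal effect.
So P(outcome | do(Campaign P)) is just the pooled rate for Campaign P: 157/640 = 0.245.

0.25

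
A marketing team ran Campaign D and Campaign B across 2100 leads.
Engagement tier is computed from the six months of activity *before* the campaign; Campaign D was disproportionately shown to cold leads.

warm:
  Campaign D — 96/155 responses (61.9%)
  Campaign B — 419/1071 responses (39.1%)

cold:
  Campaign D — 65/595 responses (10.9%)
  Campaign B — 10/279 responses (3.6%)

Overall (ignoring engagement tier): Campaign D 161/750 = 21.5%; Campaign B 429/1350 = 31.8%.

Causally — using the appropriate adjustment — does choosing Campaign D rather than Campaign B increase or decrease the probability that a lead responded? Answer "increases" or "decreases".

Campaign D is higher inside every engagement tier stratum but Campaign B is higher in aggregate. Whether to stratify depends on how engagement tier relates to the campaign.
Nothing the campaign does changes engagement tier; the imbalance is an allocation artefact. With engagement tier also predicting the outcome, the pooled figure is confounded, and the within-stratum comparison is the causal one.
Within each level — warm: 61.9% vs 39.1%; cold: 10.9% vs 3.6% — Campaign D is higher every time.

increases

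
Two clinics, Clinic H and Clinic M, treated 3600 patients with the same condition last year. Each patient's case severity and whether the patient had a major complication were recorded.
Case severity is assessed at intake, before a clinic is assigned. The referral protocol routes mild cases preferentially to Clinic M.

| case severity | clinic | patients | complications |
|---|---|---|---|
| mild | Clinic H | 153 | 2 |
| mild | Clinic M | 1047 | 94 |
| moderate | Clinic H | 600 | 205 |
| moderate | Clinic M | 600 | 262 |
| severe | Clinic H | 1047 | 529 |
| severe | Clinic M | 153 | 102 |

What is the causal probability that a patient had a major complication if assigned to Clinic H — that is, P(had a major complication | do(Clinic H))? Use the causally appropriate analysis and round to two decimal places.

0.29

Case severity is set before the clinic has any effect — it is not caused by the clinic — and it independently drives the outcome. That makes it a confounder, so the causal comparison is within case severity levels.
Standardising Clinic H to the population case severity mix: 0.333·2/153 + 0.333·205/600 + 0.333·529/1047 = 0.287.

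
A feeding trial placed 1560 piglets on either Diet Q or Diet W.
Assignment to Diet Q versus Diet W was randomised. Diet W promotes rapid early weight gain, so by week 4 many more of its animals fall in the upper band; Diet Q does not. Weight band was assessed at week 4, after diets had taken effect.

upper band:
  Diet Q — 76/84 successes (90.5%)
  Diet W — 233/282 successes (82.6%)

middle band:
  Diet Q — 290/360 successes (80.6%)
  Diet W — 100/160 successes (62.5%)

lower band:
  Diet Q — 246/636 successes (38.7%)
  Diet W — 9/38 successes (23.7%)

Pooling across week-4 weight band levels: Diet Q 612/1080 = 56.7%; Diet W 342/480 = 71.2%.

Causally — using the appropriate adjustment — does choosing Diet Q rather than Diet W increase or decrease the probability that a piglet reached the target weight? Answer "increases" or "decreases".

decreases

Diet Q is higher inside every week-4 weight band stratum but Diet W is higher in aggregate. Whether to stratify depends on how week-4 weight band relates to the diet.
The distribution of week-4 weight band is itself part of what the diet does — it is an intermediate outcome. Holding it fixed would remove that part of the effect; the total effect is the pooled difference.
Pooled: Diet Q 56.7% vs Diet W 71.2%; Diet W is higher overall.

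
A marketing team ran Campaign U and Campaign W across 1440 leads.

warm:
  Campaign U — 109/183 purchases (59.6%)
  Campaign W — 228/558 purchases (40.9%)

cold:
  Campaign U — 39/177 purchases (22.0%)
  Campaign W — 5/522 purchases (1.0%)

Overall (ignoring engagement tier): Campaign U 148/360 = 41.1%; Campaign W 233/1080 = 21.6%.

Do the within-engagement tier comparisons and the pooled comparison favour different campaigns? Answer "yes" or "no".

Within each engagement tier level (warm 59.6% vs 40.9%; cold 22.0% vs 1.0%), Campaign U has the higher rate every time. Pooled: 41.1% vs 21.6% — Campaign U has the higher rate overall. They agree.

no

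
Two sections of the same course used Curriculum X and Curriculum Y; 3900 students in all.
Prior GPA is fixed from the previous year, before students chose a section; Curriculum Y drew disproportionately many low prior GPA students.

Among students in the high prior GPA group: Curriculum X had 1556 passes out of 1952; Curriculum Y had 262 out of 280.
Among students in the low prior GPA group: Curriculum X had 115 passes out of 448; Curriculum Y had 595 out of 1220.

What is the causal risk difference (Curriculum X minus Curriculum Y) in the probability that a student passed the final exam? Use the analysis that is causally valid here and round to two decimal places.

Since prior GPA band is a pre-existing factor (not a product of the teaching method) and it affects the outcome on its own, it is a confounder. The stratified rates, not the pooled rate, identify the causal effect.
Adjusting over the population distribution of prior GPA band: 0.572·(0.797−0.936) + 0.428·(0.257−0.488) = -0.178.

-0.18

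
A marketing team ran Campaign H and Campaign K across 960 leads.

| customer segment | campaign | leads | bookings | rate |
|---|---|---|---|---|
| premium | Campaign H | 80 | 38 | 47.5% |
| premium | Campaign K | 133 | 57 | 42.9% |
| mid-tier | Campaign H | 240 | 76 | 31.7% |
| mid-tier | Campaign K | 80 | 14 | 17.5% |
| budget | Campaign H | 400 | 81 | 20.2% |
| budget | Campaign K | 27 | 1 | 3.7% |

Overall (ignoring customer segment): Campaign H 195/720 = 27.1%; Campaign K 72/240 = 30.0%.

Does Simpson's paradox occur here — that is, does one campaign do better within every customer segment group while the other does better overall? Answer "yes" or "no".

Within each customer segment level (premium 47.5% vs 42.9%; mid-tier 31.7% vs 17.5%; budget 20.2% vs 3.7%), Campaign H has the higher rate every time. Pooled: 27.1% vs 30.0% — Campaign K has the higher rate overall. The two comparisons disagree.

yes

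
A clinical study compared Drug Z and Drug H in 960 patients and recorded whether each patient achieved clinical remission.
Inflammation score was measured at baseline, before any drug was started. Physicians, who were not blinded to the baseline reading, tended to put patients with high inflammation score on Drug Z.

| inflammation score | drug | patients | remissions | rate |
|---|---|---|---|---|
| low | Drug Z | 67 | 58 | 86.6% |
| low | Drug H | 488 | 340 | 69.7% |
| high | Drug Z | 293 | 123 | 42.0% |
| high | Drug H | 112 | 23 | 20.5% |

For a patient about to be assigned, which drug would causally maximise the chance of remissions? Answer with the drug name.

Drug Z

Here inflammation score is a common cause — it drives both which drug a case falls under and the outcome. The crude comparison mixes populations; the stratum-specific rates are the causally relevant ones.
Within each level — low: 86.6% vs 69.7%; high: 42.0% vs 20.5% — Drug Z is higher every time.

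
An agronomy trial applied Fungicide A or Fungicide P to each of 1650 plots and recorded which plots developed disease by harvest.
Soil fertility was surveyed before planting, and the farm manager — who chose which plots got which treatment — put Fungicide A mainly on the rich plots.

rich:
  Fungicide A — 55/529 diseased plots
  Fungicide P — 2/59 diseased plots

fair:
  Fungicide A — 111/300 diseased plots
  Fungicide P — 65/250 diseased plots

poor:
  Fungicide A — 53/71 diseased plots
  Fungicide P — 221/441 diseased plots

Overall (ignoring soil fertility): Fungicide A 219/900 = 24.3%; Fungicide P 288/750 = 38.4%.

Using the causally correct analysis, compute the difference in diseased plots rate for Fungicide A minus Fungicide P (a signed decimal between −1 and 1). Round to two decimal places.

The soil fertility-specific comparison favours Fungicide P throughout, but the pooled figures favour Fungicide A. The question is whether to condition on soil fertility.
Soil fertility differs across fungicides for reasons unrelated to any effect of the fungicide itself, and it separately predicts the outcome — a classic confounder. We must compare within soil fertility levels.
Adjusting over the population distribution of soil fertility: 0.356·(0.104−0.034) + 0.333·(0.370−0.260) + 0.310·(0.746−0.501) = +0.138.

+0.14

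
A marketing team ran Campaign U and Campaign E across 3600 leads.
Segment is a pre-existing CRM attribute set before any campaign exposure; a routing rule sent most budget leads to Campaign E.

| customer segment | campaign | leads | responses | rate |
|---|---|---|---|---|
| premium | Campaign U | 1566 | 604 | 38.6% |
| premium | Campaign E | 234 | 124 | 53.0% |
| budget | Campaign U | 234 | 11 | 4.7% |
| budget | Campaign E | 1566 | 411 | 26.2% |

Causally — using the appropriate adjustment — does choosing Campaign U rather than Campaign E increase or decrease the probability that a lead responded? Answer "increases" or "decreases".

decreases

Campaign E is higher inside every customer segment stratum but Campaign U is higher in aggregate. Whether to stratify depends on how customer segment relates to the campaign.
Customer segment is set before the campaign has any effect — it is not caused by the campaign — and it independently drives the outcome. That makes it a confounder, so the causal comparison is within customer segment levels.
Within each level — premium: 38.6% vs 53.0%; budget: 4.7% vs 26.2% — Campaign E is higher every time.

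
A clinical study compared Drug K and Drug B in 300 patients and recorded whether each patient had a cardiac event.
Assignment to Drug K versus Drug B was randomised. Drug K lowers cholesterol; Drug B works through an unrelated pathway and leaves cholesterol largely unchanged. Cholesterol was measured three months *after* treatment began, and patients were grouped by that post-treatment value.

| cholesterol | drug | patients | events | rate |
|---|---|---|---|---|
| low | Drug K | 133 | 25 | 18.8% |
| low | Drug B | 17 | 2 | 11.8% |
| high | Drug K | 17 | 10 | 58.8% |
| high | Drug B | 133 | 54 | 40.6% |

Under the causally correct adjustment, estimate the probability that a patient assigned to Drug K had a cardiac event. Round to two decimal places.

Drug B is lower inside every cholesterol stratum but Drug K is lower in aggregate. Whether to stratify depends on how cholesterol relates to the drug.
Because the drug influences cholesterol, cholesterol is a post-treatment mediator, not a confounder. Stratifying on it would bias the estimate; the causal effect is the crude pooled difference.
So P(outcome | do(Drug K)) is just the pooled rate for Drug K: 35/150 = 0.233.

0.23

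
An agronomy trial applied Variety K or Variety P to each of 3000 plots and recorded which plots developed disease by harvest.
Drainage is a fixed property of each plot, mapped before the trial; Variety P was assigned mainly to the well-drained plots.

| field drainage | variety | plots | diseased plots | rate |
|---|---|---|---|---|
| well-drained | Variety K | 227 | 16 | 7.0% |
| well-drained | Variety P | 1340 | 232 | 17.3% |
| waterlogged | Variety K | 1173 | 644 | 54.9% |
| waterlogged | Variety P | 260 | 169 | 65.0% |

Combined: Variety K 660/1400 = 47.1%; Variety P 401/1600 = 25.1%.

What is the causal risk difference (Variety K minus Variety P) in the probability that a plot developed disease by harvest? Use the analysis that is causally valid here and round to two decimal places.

Here field drainage is a common cause — it drives both which variety a case falls under and the outcome. The crude comparison mixes populations; the stratum-specific rates are the causally relevant ones.
Adjusting over the population distribution of field drainage: 0.522·(0.070−0.173) + 0.478·(0.549−0.650) = -0.102.

-0.10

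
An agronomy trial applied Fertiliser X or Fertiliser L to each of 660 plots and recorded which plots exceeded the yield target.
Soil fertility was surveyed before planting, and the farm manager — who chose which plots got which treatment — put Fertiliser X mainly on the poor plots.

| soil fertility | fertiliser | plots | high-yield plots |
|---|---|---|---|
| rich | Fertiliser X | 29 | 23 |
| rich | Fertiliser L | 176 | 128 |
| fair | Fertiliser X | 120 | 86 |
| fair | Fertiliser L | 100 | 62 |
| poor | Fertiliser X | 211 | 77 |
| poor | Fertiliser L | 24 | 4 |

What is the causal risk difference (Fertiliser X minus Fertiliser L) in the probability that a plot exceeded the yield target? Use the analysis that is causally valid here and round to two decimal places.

The soil fertility-specific comparison favours Fertiliser X throughout, but the pooled figures favour Fertiliser L. The question is whether to condition on soil fertility.
Here soil fertility is a common cause — it drives both which fertiliser a case falls under and the outcome. The crude comparison mixes populations; the stratum-specific rates are the causally relevant ones.
Adjusting over the population distribution of soil fertility: 0.311·(0.793−0.727) + 0.333·(0.717−0.620) + 0.356·(0.365−0.167) = +0.123.

+0.12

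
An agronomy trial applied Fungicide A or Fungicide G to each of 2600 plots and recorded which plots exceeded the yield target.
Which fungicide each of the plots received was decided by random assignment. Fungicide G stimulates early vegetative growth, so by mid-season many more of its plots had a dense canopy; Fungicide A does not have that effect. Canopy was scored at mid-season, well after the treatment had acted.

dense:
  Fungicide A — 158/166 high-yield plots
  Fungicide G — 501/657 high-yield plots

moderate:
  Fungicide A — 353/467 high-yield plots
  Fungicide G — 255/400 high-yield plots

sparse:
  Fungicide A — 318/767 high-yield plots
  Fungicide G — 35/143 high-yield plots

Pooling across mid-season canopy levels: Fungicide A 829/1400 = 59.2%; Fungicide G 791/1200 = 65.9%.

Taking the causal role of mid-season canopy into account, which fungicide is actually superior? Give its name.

Because the fungicide influences mid-season canopy, mid-season canopy is a post-treatment mediator, not a confounder. Stratifying on it would bias the estimate; the causal effect is the crude pooled difference.
Pooled: Fungicide A 59.2% vs Fungicide G 65.9%; Fungicide G is higher overall.

Fungicide G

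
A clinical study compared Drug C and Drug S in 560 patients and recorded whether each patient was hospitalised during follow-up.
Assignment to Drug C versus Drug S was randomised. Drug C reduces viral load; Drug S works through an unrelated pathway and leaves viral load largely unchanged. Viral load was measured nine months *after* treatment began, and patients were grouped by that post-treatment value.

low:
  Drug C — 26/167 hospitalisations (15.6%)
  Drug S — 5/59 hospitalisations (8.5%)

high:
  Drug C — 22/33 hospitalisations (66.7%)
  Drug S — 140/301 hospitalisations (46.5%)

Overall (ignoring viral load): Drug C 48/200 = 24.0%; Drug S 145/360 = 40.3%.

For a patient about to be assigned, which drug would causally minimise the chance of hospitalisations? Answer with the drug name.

Drug C

Stratifying would compare drugs among patients the drugs themselves sorted into viral load groups — a form of selection on an intermediate. The unconditioned pooled rates give the total causal effect.
Pooled: Drug C 24.0% vs Drug S 40.3%; Drug C is lower overall.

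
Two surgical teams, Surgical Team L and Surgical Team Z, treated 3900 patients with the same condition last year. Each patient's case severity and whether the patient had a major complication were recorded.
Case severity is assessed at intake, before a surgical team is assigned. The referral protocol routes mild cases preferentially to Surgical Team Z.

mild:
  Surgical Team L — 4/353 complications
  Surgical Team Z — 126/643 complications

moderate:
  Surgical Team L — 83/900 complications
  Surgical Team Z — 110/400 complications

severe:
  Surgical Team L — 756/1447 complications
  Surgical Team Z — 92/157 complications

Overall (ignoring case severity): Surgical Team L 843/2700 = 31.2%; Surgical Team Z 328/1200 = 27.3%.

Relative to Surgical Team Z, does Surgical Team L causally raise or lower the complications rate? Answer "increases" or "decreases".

decreases

Case severity differs across surgical teams for reasons unrelated to any effect of the surgical team itself, and it separately predicts the outcome — a classic confounder. We must compare within case severity levels.
Within each level — mild: 1.1% vs 19.6%; moderate: 9.2% vs 27.5%; severe: 52.2% vs 58.6% — Surgical Team L is lower every time.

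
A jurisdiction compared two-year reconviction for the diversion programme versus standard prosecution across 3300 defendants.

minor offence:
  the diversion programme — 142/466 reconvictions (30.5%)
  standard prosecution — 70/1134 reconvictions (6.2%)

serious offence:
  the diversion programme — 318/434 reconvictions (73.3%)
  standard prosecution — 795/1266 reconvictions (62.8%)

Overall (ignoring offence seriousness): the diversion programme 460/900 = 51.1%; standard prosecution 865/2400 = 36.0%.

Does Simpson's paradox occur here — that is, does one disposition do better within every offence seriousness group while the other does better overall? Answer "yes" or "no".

no

Within each offence seriousness level (minor offence 30.5% vs 6.2%; serious offence 73.3% vs 62.8%), standard prosecution has the lower rate every time. Pooled: 51.1% vs 36.0% — standard prosecution has the lower rate overall. They agree.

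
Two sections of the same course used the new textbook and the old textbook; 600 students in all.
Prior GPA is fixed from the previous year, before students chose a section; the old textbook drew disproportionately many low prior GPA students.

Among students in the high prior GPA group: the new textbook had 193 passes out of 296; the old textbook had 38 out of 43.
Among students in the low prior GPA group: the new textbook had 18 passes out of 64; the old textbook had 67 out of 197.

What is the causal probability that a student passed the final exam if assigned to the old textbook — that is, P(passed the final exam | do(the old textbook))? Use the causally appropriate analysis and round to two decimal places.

The stratified and pooled comparisons disagree (the old textbook wins within each prior GPA band; the new textbook wins overall), so the answer turns on the causal role of prior GPA band.
Here prior GPA band is a common cause — it drives both which teaching method a case falls under and the outcome. The crude comparison mixes populations; the stratum-specific rates are the causally relevant ones.
Standardising the old textbook to the population prior GPA band mix: 0.565·38/43 + 0.435·67/197 = 0.647.

0.65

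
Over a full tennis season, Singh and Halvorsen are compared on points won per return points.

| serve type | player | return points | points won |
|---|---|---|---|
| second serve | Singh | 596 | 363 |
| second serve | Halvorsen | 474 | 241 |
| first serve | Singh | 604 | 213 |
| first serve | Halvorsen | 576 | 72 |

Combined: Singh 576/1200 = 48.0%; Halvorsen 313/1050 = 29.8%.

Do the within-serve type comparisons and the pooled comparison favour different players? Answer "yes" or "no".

no

Within each serve type level (second serve 60.9% vs 50.8%; first serve 35.3% vs 12.5%), Singh has the higher rate every time. Pooled: 48.0% vs 29.8% — Singh has the higher rate overall. They agree.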